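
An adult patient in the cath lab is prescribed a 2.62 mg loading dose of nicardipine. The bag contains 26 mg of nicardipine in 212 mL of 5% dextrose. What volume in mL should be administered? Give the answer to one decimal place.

21.4 mL

Concentration = 26 mg ÷ 212 mL = 0.1226415 mg/mL
Volume = 2.62 mg ÷ 0.1226415 mg/mL = 21.36308 mL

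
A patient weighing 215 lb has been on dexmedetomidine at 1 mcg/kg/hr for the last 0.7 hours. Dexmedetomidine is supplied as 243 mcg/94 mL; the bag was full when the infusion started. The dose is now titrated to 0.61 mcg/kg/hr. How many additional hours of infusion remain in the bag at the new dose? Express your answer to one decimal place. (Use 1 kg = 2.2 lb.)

Initial rate:
Weight = 215 lb ÷ 2.2 lb/kg = 97.72727 kg
Dose = 1 mcg/kg/hr × 97.72727 kg = 97.72727 mcg/hr
Concentration = 243 mcg ÷ 94 mL = 2.585106 mcg/mL
Rate = 97.72727 mcg/hr ÷ 2.585106 mcg/mL = 37.80397 mL/hr
Volume infused so far = 37.80397 mL/hr × 0.7 hr = 26.46278 mL
Volume remaining = 94 − 26.46278 = 67.53722 mL
New rate:
Dose = 0.61 mcg/kg/hr × 97.72727 kg = 59.61364 mcg/hr
Rate = 59.61364 mcg/hr ÷ 2.585106 mcg/mL = 23.06042 mL/hr
Time remaining = 67.53722 mL ÷ 23.06042 mL/hr = 2.928708 hr

2.9 hours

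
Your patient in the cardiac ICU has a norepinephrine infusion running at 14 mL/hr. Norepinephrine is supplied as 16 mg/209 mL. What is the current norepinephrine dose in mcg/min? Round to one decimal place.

Concentration = 16 mg ÷ 209 mL = 0.07655502 mg/mL = 76.55502 mcg/mL
Drug rate = 14 mL/hr × 76.55502 mcg/mL = 1071.77 mcg/hr
1071.77 mcg/hr ÷ 60 min/hr = 17.86284 mcg/min

17.9 mcg/min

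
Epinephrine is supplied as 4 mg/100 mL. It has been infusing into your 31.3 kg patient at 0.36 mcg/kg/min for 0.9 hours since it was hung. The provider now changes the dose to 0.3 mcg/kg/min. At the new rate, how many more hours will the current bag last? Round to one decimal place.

6.0 hours

Initial rate:
Dose = 0.36 mcg/kg/min × 31.3 kg = 11.268 mcg/min
11.268 mcg/min × 60 min/hr = 676.08 mcg/hr
Concentration = 4 mg ÷ 100 mL = 0.04 mg/mL = 40 mcg/mL
Rate = 676.08 mcg/hr ÷ 40 mcg/mL = 16.902 mL/hr
Volume infused so far = 16.902 mL/hr × 0.9 hr = 15.2118 mL
Volume remaining = 100 − 15.2118 = 84.7882 mL
New rate:
Dose = 0.3 mcg/kg/min × 31.3 kg = 9.39 mcg/min
9.39 mcg/min × 60 min/hr = 563.4 mcg/hr
Rate = 563.4 mcg/hr ÷ 40 mcg/mL = 14.085 mL/hr
Time remaining = 84.7882 mL ÷ 14.085 mL/hr = 6.019752 hr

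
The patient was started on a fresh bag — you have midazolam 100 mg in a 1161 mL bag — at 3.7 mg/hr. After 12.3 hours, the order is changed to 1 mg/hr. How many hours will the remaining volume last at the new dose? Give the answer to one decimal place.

54.5 hours

Initial rate:
Concentration = 100 mg ÷ 1161 mL = 0.08613264 mg/mL
Rate = 3.7 mg/hr ÷ 0.08613264 mg/mL = 42.957 mL/hr
Volume infused so far = 42.957 mL/hr × 12.3 hr = 528.3711 mL
Volume remaining = 1161 − 528.3711 = 632.6289 mL
New rate:
Rate = 1 mg/hr ÷ 0.08613264 mg/mL = 11.61 mL/hr
Time remaining = 632.6289 mL ÷ 11.61 mL/hr = 54.49 hr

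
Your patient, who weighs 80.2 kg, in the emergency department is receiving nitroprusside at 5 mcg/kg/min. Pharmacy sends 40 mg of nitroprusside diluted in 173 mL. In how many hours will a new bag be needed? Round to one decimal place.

Dose = 5 mcg/kg/min × 80.2 kg = 401 mcg/min
401 mcg/min × 60 min/hr = 24060 mcg/hr
Concentration = 40 mg ÷ 173 mL = 0.2312139 mg/mL = 231.2139 mcg/mL
Rate = 24060 mcg/hr ÷ 231.2139 mcg/mL = 104.0595 mL/hr
Duration = 173 mL ÷ 104.0595 mL/hr = 1.66251 hr

1.7 hours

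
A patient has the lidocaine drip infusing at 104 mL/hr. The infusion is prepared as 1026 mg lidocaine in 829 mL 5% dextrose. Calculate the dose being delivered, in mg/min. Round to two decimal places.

2.15 mg/min

Concentration = 1026 mg ÷ 829 mL = 1.237636 mg/mL
Drug rate = 104 mL/hr × 1.237636 mg/mL = 128.7141 mg/hr
128.7141 mg/hr ÷ 60 min/hr = 2.145235 mg/min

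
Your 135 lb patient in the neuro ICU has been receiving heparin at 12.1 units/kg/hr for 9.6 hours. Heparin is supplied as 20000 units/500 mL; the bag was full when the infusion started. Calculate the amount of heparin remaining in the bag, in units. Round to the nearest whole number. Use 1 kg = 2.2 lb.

12872 units

Weight = 135 lb ÷ 2.2 lb/kg = 61.36364 kg
Dose = 12.1 units/kg/hr × 61.36364 kg = 742.5 units/hr
Concentration = 20000 units ÷ 500 mL = 40 units/mL
Rate = 742.5 units/hr ÷ 40 units/mL = 18.5625 mL/hr
Volume infused = 18.5625 mL/hr × 9.6 hr = 178.2 mL
Volume remaining = 500 − 178.2 = 321.8 mL
Drug remaining = 321.8 mL × 40 units/mL = 12872 units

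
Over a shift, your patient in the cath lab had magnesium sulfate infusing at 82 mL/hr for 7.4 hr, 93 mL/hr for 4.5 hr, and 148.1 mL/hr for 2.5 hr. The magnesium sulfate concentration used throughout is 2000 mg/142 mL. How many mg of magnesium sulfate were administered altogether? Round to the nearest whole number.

19656 mg

Concentration = 2000 mg ÷ 142 mL = 14.08451 mg/mL
Stage 1: 82 mL/hr × 7.4 hr = 606.8 mL → 606.8 mL × 14.08451 mg/mL = 8546.479 mg
Stage 2: 93 mL/hr × 4.5 hr = 418.5 mL → 418.5 mL × 14.08451 mg/mL = 5894.366 mg
Stage 3: 148.1 mL/hr × 2.5 hr = 370.25 mL → 370.25 mL × 14.08451 mg/mL = 5214.789 mg
Total = 8546.479 + 5894.366 + 5214.789 = 19655.63 mg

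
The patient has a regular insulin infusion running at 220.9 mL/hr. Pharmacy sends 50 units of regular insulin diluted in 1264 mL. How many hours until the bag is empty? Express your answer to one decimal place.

5.7 hours

Duration = 1264 mL ÷ 220.9 mL/hr = 5.722046 hr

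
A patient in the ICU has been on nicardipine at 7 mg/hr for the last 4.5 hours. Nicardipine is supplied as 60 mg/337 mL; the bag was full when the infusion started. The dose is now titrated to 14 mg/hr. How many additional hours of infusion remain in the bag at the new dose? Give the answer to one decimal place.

2.0 hours

Initial rate:
Concentration = 60 mg ÷ 337 mL = 0.1780415 mg/mL
Rate = 7 mg/hr ÷ 0.1780415 mg/mL = 39.31667 mL/hr
Volume infused so far = 39.31667 mL/hr × 4.5 hr = 176.925 mL
Volume remaining = 337 − 176.925 = 160.075 mL
New rate:
Rate = 14 mg/hr ÷ 0.1780415 mg/mL = 78.63333 mL/hr
Time remaining = 160.075 mL ÷ 78.63333 mL/hr = 2.035714 hr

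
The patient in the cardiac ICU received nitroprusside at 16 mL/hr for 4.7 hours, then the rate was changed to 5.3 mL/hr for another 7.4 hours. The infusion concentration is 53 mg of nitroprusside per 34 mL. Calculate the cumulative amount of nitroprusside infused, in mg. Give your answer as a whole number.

178 mg

Concentration = 53 mg ÷ 34 mL = 1.558824 mg/mL
Stage 1: 16 mL/hr × 4.7 hr = 75.2 mL → 75.2 mL × 1.558824 mg/mL = 117.2235 mg
Stage 2: 5.3 mL/hr × 7.4 hr = 39.22 mL → 39.22 mL × 1.558824 mg/mL = 61.13706 mg
Total = 117.2235 + 61.13706 = 178.3606 mg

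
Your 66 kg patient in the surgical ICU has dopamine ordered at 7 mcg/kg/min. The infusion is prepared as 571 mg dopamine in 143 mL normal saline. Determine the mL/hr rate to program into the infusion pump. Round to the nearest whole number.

Dose = 7 mcg/kg/min × 66 kg = 462 mcg/min
462 mcg/min × 60 min/hr = 27720 mcg/hr
Concentration = 571 mg ÷ 143 mL = 3.993007 mg/mL = 3993.007 mcg/mL
Rate = 27720 mcg/hr ÷ 3993.007 mcg/mL = 6.942137 mL/hr

7 mL/hr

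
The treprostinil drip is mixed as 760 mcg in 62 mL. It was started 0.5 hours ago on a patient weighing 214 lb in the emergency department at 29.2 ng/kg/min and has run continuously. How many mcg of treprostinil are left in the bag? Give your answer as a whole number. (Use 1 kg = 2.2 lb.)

675 mcg

Weight = 214 lb ÷ 2.2 lb/kg = 97.27273 kg
Dose = 29.2 ng/kg/min × 97.27273 kg = 2840.364 ng/min
2840.364 ng/min × 60 min/hr = 170421.8 ng/hr
Concentration = 760 mcg ÷ 62 mL = 12.25806 mcg/mL = 12258.06 ng/mL
Rate = 170421.8 ng/hr ÷ 12258.06 ng/mL = 13.90283 mL/hr
Volume infused = 13.90283 mL/hr × 0.5 hr = 6.951416 mL
Volume remaining = 62 − 6.951416 = 55.04858 mL
Drug remaining = 55.04858 mL × 12258.06 ng/mL = 674789.1 ng = 674.7891 mcg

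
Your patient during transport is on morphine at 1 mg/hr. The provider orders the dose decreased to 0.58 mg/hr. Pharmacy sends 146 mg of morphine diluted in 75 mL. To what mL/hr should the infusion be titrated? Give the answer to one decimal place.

Concentration = 146 mg ÷ 75 mL = 1.946667 mg/mL
Rate = 0.58 mg/hr ÷ 1.946667 mg/mL = 0.2979452 mL/hr

0.3 mL/hr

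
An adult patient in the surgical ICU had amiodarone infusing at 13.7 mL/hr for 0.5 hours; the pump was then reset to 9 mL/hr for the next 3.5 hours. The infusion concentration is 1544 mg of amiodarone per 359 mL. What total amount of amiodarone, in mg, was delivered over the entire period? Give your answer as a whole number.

165 mg

Concentration = 1544 mg ÷ 359 mL = 4.300836 mg/mL
Stage 1: 13.7 mL/hr × 0.5 hr = 6.85 mL → 6.85 mL × 4.300836 mg/mL = 29.46072 mg
Stage 2: 9 mL/hr × 3.5 hr = 31.5 mL → 31.5 mL × 4.300836 mg/mL = 135.4763 mg
Total = 29.46072 + 135.4763 = 164.937 mg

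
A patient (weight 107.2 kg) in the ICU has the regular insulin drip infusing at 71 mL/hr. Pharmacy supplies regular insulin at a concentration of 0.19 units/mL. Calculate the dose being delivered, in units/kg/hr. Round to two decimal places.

0.13 units/kg/hr

Drug rate = 71 mL/hr × 0.19 units/mL = 13.49 units/hr
13.49 units/hr ÷ 107.2 kg = 0.1258396 units/kg/hr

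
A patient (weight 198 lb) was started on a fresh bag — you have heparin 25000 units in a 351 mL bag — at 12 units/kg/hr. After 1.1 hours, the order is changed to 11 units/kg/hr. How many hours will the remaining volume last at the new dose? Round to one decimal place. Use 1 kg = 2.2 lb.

Initial rate:
Weight = 198 lb ÷ 2.2 lb/kg = 90 kg
Dose = 12 units/kg/hr × 90 kg = 1080 units/hr
Concentration = 25000 units ÷ 351 mL = 71.22507 units/mL
Rate = 1080 units/hr ÷ 71.22507 units/mL = 15.1632 mL/hr
Volume infused so far = 15.1632 mL/hr × 1.1 hr = 16.67952 mL
Volume remaining = 351 − 16.67952 = 334.3205 mL
New rate:
Dose = 11 units/kg/hr × 90 kg = 990 units/hr
Rate = 990 units/hr ÷ 71.22507 units/mL = 13.8996 mL/hr
Time remaining = 334.3205 mL ÷ 13.8996 mL/hr = 24.05253 hr

24.1 hours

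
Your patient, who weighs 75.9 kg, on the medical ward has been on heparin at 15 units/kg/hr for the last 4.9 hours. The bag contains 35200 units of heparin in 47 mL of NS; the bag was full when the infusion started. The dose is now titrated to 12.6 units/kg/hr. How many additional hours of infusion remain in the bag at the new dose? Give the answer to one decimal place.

Initial rate:
Dose = 15 units/kg/hr × 75.9 kg = 1138.5 units/hr
Concentration = 35200 units ÷ 47 mL = 748.9362 units/mL
Rate = 1138.5 units/hr ÷ 748.9362 units/mL = 1.520156 mL/hr
Volume infused so far = 1.520156 mL/hr × 4.9 hr = 7.448766 mL
Volume remaining = 47 − 7.448766 = 39.55123 mL
New rate:
Dose = 12.6 units/kg/hr × 75.9 kg = 956.34 units/hr
Rate = 956.34 units/hr ÷ 748.9362 units/mL = 1.276931 mL/hr
Time remaining = 39.55123 mL ÷ 1.276931 mL/hr = 30.97366 hr

31.0 hours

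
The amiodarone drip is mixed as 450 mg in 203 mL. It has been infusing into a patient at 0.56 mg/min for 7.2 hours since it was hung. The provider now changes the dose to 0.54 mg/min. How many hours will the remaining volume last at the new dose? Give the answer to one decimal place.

6.4 hours

Initial rate:
0.56 mg/min × 60 min/hr = 33.6 mg/hr
Concentration = 450 mg ÷ 203 mL = 2.216749 mg/mL
Rate = 33.6 mg/hr ÷ 2.216749 mg/mL = 15.15733 mL/hr
Volume infused so far = 15.15733 mL/hr × 7.2 hr = 109.1328 mL
Volume remaining = 203 − 109.1328 = 93.8672 mL
New rate:
0.54 mg/min × 60 min/hr = 32.4 mg/hr
Rate = 32.4 mg/hr ÷ 2.216749 mg/mL = 14.616 mL/hr
Time remaining = 93.8672 mL ÷ 14.616 mL/hr = 6.422222 hr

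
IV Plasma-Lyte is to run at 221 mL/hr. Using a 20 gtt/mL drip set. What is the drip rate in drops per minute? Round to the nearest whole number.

221 mL/hr ÷ 60 min/hr = 3.683333 mL/min
3.683333 mL/min × 20 gtt/mL = 73.66667 gtt/min

74 gtt/min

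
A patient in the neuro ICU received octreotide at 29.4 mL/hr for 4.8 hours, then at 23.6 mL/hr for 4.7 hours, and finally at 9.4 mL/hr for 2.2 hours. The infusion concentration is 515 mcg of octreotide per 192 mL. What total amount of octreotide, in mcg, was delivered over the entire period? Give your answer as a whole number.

732 mcg

Concentration = 515 mcg ÷ 192 mL = 2.682292 mcg/mL
Stage 1: 29.4 mL/hr × 4.8 hr = 141.12 mL → 141.12 mL × 2.682292 mcg/mL = 378.525 mcg
Stage 2: 23.6 mL/hr × 4.7 hr = 110.92 mL → 110.92 mL × 2.682292 mcg/mL = 297.5198 mcg
Stage 3: 9.4 mL/hr × 2.2 hr = 20.68 mL → 20.68 mL × 2.682292 mcg/mL = 55.46979 mcg
Total = 378.525 + 297.5198 + 55.46979 = 731.5146 mcg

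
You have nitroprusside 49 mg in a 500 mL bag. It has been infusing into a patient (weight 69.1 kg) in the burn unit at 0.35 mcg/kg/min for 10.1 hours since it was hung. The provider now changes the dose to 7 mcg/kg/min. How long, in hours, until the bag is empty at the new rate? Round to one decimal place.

1.2 hours

Initial rate:
Dose = 0.35 mcg/kg/min × 69.1 kg = 24.185 mcg/min
24.185 mcg/min × 60 min/hr = 1451.1 mcg/hr
Concentration = 49 mg ÷ 500 mL = 0.098 mg/mL = 98 mcg/mL
Rate = 1451.1 mcg/hr ÷ 98 mcg/mL = 14.80714 mL/hr
Volume infused so far = 14.80714 mL/hr × 10.1 hr = 149.5521 mL
Volume remaining = 500 − 149.5521 = 350.4479 mL
New rate:
Dose = 7 mcg/kg/min × 69.1 kg = 483.7 mcg/min
483.7 mcg/min × 60 min/hr = 29022 mcg/hr
Rate = 29022 mcg/hr ÷ 98 mcg/mL = 296.1429 mL/hr
Time remaining = 350.4479 mL ÷ 296.1429 mL/hr = 1.183374 hr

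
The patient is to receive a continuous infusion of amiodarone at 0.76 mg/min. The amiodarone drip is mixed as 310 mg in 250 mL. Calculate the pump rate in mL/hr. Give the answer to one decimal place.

36.8 mL/hr

0.76 mg/min × 60 min/hr = 45.6 mg/hr
Concentration = 310 mg ÷ 250 mL = 1.24 mg/mL
Rate = 45.6 mg/hr ÷ 1.24 mg/mL = 36.77419 mL/hr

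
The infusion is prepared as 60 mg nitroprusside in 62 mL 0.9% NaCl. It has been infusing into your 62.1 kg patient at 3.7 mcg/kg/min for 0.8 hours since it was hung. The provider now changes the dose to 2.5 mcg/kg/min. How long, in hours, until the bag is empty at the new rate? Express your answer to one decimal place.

Initial rate:
Dose = 3.7 mcg/kg/min × 62.1 kg = 229.77 mcg/min
229.77 mcg/min × 60 min/hr = 13786.2 mcg/hr
Concentration = 60 mg ÷ 62 mL = 0.9677419 mg/mL = 967.7419 mcg/mL
Rate = 13786.2 mcg/hr ÷ 967.7419 mcg/mL = 14.24574 mL/hr
Volume infused so far = 14.24574 mL/hr × 0.8 hr = 11.39659 mL
Volume remaining = 62 − 11.39659 = 50.60341 mL
New rate:
Dose = 2.5 mcg/kg/min × 62.1 kg = 155.25 mcg/min
155.25 mcg/min × 60 min/hr = 9315 mcg/hr
Rate = 9315 mcg/hr ÷ 967.7419 mcg/mL = 9.6255 mL/hr
Time remaining = 50.60341 mL ÷ 9.6255 mL/hr = 5.257224 hr

5.3 hours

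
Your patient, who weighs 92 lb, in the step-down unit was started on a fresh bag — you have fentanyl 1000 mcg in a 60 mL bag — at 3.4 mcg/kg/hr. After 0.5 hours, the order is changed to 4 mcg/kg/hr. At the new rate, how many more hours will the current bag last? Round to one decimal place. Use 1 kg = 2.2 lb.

Initial rate:
Weight = 92 lb ÷ 2.2 lb/kg = 41.81818 kg
Dose = 3.4 mcg/kg/hr × 41.81818 kg = 142.1818 mcg/hr
Concentration = 1000 mcg ÷ 60 mL = 16.66667 mcg/mL
Rate = 142.1818 mcg/hr ÷ 16.66667 mcg/mL = 8.530909 mL/hr
Volume infused so far = 8.530909 mL/hr × 0.5 hr = 4.265455 mL
Volume remaining = 60 − 4.265455 = 55.73455 mL
New rate:
Dose = 4 mcg/kg/hr × 41.81818 kg = 167.2727 mcg/hr
Rate = 167.2727 mcg/hr ÷ 16.66667 mcg/mL = 10.03636 mL/hr
Time remaining = 55.73455 mL ÷ 10.03636 mL/hr = 5.553261 hr

5.6 hours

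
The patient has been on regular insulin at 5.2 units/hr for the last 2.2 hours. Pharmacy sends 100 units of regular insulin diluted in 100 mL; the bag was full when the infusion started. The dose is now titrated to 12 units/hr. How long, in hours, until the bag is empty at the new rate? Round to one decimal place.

Initial rate:
Concentration = 100 units ÷ 100 mL = 1 units/mL
Rate = 5.2 units/hr ÷ 1 units/mL = 5.2 mL/hr
Volume infused so far = 5.2 mL/hr × 2.2 hr = 11.44 mL
Volume remaining = 100 − 11.44 = 88.56 mL
New rate:
Rate = 12 units/hr ÷ 1 units/mL = 12 mL/hr
Time remaining = 88.56 mL ÷ 12 mL/hr = 7.38 hr

7.4 hours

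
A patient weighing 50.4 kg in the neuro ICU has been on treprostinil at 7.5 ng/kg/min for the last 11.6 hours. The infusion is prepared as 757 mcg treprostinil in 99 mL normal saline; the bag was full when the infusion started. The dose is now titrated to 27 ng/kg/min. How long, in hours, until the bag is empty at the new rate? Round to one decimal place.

6.0 hours

Initial rate:
Dose = 7.5 ng/kg/min × 50.4 kg = 378 ng/min
378 ng/min × 60 min/hr = 22680 ng/hr
Concentration = 757 mcg ÷ 99 mL = 7.646465 mcg/mL = 7646.465 ng/mL
Rate = 22680 ng/hr ÷ 7646.465 ng/mL = 2.966077 mL/hr
Volume infused so far = 2.966077 mL/hr × 11.6 hr = 34.40649 mL
Volume remaining = 99 − 34.40649 = 64.59351 mL
New rate:
Dose = 27 ng/kg/min × 50.4 kg = 1360.8 ng/min
1360.8 ng/min × 60 min/hr = 81648 ng/hr
Rate = 81648 ng/hr ÷ 7646.465 ng/mL = 10.67788 mL/hr
Time remaining = 64.59351 mL ÷ 10.67788 mL/hr = 6.049285 hr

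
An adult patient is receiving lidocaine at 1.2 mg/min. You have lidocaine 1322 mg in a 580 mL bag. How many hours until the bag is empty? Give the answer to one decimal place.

18.4 hours

1.2 mg/min × 60 min/hr = 72 mg/hr
Concentration = 1322 mg ÷ 580 mL = 2.27931 mg/mL
Rate = 72 mg/hr ÷ 2.27931 mg/mL = 31.5885 mL/hr
Duration = 580 mL ÷ 31.5885 mL/hr = 18.36111 hr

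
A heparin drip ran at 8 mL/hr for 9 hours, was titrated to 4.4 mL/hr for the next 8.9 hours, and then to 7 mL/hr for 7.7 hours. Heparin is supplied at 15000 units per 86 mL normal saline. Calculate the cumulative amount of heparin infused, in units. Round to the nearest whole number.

Concentration = 15000 units ÷ 86 mL = 174.4186 units/mL
Stage 1: 8 mL/hr × 9 hr = 72 mL → 72 mL × 174.4186 units/mL = 12558.14 units
Stage 2: 4.4 mL/hr × 8.9 hr = 39.16 mL → 39.16 mL × 174.4186 units/mL = 6830.233 units
Stage 3: 7 mL/hr × 7.7 hr = 53.9 mL → 53.9 mL × 174.4186 units/mL = 9401.163 units
Total = 12558.14 + 6830.233 + 9401.163 = 28789.53 units

28790 units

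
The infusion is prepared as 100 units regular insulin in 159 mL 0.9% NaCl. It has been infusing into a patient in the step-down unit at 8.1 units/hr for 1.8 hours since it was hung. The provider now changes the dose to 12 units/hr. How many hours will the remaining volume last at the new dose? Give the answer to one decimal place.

Initial rate:
Concentration = 100 units ÷ 159 mL = 0.6289308 units/mL
Rate = 8.1 units/hr ÷ 0.6289308 units/mL = 12.879 mL/hr
Volume infused so far = 12.879 mL/hr × 1.8 hr = 23.1822 mL
Volume remaining = 159 − 23.1822 = 135.8178 mL
New rate:
Rate = 12 units/hr ÷ 0.6289308 units/mL = 19.08 mL/hr
Time remaining = 135.8178 mL ÷ 19.08 mL/hr = 7.118333 hr

7.1 hours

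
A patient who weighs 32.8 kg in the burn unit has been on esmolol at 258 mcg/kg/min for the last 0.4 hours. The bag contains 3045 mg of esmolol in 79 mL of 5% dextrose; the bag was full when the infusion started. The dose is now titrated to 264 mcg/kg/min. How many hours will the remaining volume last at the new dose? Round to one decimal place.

5.5 hours

Initial rate:
Dose = 258 mcg/kg/min × 32.8 kg = 8462.4 mcg/min
8462.4 mcg/min × 60 min/hr = 507744 mcg/hr
Concentration = 3045 mg ÷ 79 mL = 38.5443 mg/mL = 38544.3 mcg/mL
Rate = 507744 mcg/hr ÷ 38544.3 mcg/mL = 13.173 mL/hr
Volume infused so far = 13.173 mL/hr × 0.4 hr = 5.269199 mL
Volume remaining = 79 − 5.269199 = 73.7308 mL
New rate:
Dose = 264 mcg/kg/min × 32.8 kg = 8659.2 mcg/min
8659.2 mcg/min × 60 min/hr = 519552 mcg/hr
Rate = 519552 mcg/hr ÷ 38544.3 mcg/mL = 13.47935 mL/hr
Time remaining = 73.7308 mL ÷ 13.47935 mL/hr = 5.469909 hr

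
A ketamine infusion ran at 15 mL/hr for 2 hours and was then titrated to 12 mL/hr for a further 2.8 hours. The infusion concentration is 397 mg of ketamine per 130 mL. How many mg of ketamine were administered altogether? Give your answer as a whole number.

194 mg

Concentration = 397 mg ÷ 130 mL = 3.053846 mg/mL
Stage 1: 15 mL/hr × 2 hr = 30 mL → 30 mL × 3.053846 mg/mL = 91.61538 mg
Stage 2: 12 mL/hr × 2.8 hr = 33.6 mL → 33.6 mL × 3.053846 mg/mL = 102.6092 mg
Total = 91.61538 + 102.6092 = 194.2246 mg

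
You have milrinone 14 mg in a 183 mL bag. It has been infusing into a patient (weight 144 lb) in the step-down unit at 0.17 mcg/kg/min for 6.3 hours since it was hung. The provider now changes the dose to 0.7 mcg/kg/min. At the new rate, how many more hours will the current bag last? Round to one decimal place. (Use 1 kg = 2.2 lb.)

Initial rate:
Weight = 144 lb ÷ 2.2 lb/kg = 65.45455 kg
Dose = 0.17 mcg/kg/min × 65.45455 kg = 11.12727 mcg/min
11.12727 mcg/min × 60 min/hr = 667.6364 mcg/hr
Concentration = 14 mg ÷ 183 mL = 0.07650273 mg/mL = 76.50273 mcg/mL
Rate = 667.6364 mcg/hr ÷ 76.50273 mcg/mL = 8.726961 mL/hr
Volume infused so far = 8.726961 mL/hr × 6.3 hr = 54.97985 mL
Volume remaining = 183 − 54.97985 = 128.0201 mL
New rate:
Dose = 0.7 mcg/kg/min × 65.45455 kg = 45.81818 mcg/min
45.81818 mcg/min × 60 min/hr = 2749.091 mcg/hr
Rate = 2749.091 mcg/hr ÷ 76.50273 mcg/mL = 35.93455 mL/hr
Time remaining = 128.0201 mL ÷ 35.93455 mL/hr = 3.562593 hr

3.6 hours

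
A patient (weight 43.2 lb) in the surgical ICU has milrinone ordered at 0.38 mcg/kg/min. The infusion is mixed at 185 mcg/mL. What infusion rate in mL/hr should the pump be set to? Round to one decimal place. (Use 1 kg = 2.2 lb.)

2.4 mL/hr

Weight = 43.2 lb ÷ 2.2 lb/kg = 19.63636 kg
Dose = 0.38 mcg/kg/min × 19.63636 kg = 7.461818 mcg/min
7.461818 mcg/min × 60 min/hr = 447.7091 mcg/hr
Rate = 447.7091 mcg/hr ÷ 185 mcg/mL = 2.420049 mL/hr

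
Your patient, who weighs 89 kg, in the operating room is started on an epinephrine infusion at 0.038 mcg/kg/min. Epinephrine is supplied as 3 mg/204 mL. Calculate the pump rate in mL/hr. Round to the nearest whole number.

14 mL/hr

Dose = 0.038 mcg/kg/min × 89 kg = 3.382 mcg/min
3.382 mcg/min × 60 min/hr = 202.92 mcg/hr
Concentration = 3 mg ÷ 204 mL = 0.01470588 mg/mL = 14.70588 mcg/mL
Rate = 202.92 mcg/hr ÷ 14.70588 mcg/mL = 13.79856 mL/hr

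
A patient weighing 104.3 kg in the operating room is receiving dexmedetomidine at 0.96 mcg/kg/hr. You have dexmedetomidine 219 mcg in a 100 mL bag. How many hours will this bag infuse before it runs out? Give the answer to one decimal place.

Dose = 0.96 mcg/kg/hr × 104.3 kg = 100.128 mcg/hr
Concentration = 219 mcg ÷ 100 mL = 2.19 mcg/mL
Rate = 100.128 mcg/hr ÷ 2.19 mcg/mL = 45.72055 mL/hr
Duration = 100 mL ÷ 45.72055 mL/hr = 2.1872 hr

2.2 hours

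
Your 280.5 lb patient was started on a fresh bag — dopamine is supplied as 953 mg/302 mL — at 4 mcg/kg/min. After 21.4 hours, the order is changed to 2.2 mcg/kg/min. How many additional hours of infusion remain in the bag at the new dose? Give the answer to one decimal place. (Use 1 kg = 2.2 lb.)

Initial rate:
Weight = 280.5 lb ÷ 2.2 lb/kg = 127.5 kg
Dose = 4 mcg/kg/min × 127.5 kg = 510 mcg/min
510 mcg/min × 60 min/hr = 30600 mcg/hr
Concentration = 953 mg ÷ 302 mL = 3.155629 mg/mL = 3155.629 mcg/mL
Rate = 30600 mcg/hr ÷ 3155.629 mcg/mL = 9.696957 mL/hr
Volume infused so far = 9.696957 mL/hr × 21.4 hr = 207.5149 mL
Volume remaining = 302 − 207.5149 = 94.48512 mL
New rate:
Dose = 2.2 mcg/kg/min × 127.5 kg = 280.5 mcg/min
280.5 mcg/min × 60 min/hr = 16830 mcg/hr
Rate = 16830 mcg/hr ÷ 3155.629 mcg/mL = 5.333326 mL/hr
Time remaining = 94.48512 mL ÷ 5.333326 mL/hr = 17.71598 hr

17.7 hours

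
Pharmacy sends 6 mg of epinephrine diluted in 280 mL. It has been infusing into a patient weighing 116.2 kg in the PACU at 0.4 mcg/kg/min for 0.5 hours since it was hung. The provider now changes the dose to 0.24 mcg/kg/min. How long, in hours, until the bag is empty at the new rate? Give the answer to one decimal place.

2.8 hours

Initial rate:
Dose = 0.4 mcg/kg/min × 116.2 kg = 46.48 mcg/min
46.48 mcg/min × 60 min/hr = 2788.8 mcg/hr
Concentration = 6 mg ÷ 280 mL = 0.02142857 mg/mL = 21.42857 mcg/mL
Rate = 2788.8 mcg/hr ÷ 21.42857 mcg/mL = 130.144 mL/hr
Volume infused so far = 130.144 mL/hr × 0.5 hr = 65.072 mL
Volume remaining = 280 − 65.072 = 214.928 mL
New rate:
Dose = 0.24 mcg/kg/min × 116.2 kg = 27.888 mcg/min
27.888 mcg/min × 60 min/hr = 1673.28 mcg/hr
Rate = 1673.28 mcg/hr ÷ 21.42857 mcg/mL = 78.0864 mL/hr
Time remaining = 214.928 mL ÷ 78.0864 mL/hr = 2.752438 hr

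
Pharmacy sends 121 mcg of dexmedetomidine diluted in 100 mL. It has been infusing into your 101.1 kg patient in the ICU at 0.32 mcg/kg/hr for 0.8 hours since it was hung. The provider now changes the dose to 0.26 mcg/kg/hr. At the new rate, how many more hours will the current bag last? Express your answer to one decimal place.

Initial rate:
Dose = 0.32 mcg/kg/hr × 101.1 kg = 32.352 mcg/hr
Concentration = 121 mcg ÷ 100 mL = 1.21 mcg/mL
Rate = 32.352 mcg/hr ÷ 1.21 mcg/mL = 26.73719 mL/hr
Volume infused so far = 26.73719 mL/hr × 0.8 hr = 21.38975 mL
Volume remaining = 100 − 21.38975 = 78.61025 mL
New rate:
Dose = 0.26 mcg/kg/hr × 101.1 kg = 26.286 mcg/hr
Rate = 26.286 mcg/hr ÷ 1.21 mcg/mL = 21.72397 mL/hr
Time remaining = 78.61025 mL ÷ 21.72397 mL/hr = 3.618595 hr

3.6 hours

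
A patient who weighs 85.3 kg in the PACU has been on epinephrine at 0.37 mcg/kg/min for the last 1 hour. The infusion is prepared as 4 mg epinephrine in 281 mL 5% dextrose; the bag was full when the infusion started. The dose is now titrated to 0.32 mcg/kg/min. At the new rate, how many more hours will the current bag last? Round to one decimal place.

1.3 hours

Initial rate:
Dose = 0.37 mcg/kg/min × 85.3 kg = 31.561 mcg/min
31.561 mcg/min × 60 min/hr = 1893.66 mcg/hr
Concentration = 4 mg ÷ 281 mL = 0.01423488 mg/mL = 14.23488 mcg/mL
Rate = 1893.66 mcg/hr ÷ 14.23488 mcg/mL = 133.0296 mL/hr
Volume infused so far = 133.0296 mL/hr × 1 hr = 133.0296 mL
Volume remaining = 281 − 133.0296 = 147.9704 mL
New rate:
Dose = 0.32 mcg/kg/min × 85.3 kg = 27.296 mcg/min
27.296 mcg/min × 60 min/hr = 1637.76 mcg/hr
Rate = 1637.76 mcg/hr ÷ 14.23488 mcg/mL = 115.0526 mL/hr
Time remaining = 147.9704 mL ÷ 115.0526 mL/hr = 1.28611 hr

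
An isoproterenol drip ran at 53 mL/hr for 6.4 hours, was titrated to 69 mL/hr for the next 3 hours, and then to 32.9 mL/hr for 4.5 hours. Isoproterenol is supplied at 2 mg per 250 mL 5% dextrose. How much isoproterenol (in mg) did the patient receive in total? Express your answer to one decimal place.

5.6 mg

Concentration = 2 mg ÷ 250 mL = 0.008 mg/mL
Stage 1: 53 mL/hr × 6.4 hr = 339.2 mL → 339.2 mL × 0.008 mg/mL = 2.7136 mg
Stage 2: 69 mL/hr × 3 hr = 207 mL → 207 mL × 0.008 mg/mL = 1.656 mg
Stage 3: 32.9 mL/hr × 4.5 hr = 148.05 mL → 148.05 mL × 0.008 mg/mL = 1.1844 mg
Total = 2.7136 + 1.656 + 1.1844 = 5.554 mg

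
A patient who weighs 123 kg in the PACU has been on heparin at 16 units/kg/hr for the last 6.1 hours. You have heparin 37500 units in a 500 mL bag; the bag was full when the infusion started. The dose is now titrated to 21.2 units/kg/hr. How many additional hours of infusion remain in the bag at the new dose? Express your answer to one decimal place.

9.8 hours

Initial rate:
Dose = 16 units/kg/hr × 123 kg = 1968 units/hr
Concentration = 37500 units ÷ 500 mL = 75 units/mL
Rate = 1968 units/hr ÷ 75 units/mL = 26.24 mL/hr
Volume infused so far = 26.24 mL/hr × 6.1 hr = 160.064 mL
Volume remaining = 500 − 160.064 = 339.936 mL
New rate:
Dose = 21.2 units/kg/hr × 123 kg = 2607.6 units/hr
Rate = 2607.6 units/hr ÷ 75 units/mL = 34.768 mL/hr
Time remaining = 339.936 mL ÷ 34.768 mL/hr = 9.777266 hr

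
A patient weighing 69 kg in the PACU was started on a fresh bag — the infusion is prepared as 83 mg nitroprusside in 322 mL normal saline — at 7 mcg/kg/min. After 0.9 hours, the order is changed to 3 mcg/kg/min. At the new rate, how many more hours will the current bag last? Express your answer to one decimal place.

4.6 hours

Initial rate:
Dose = 7 mcg/kg/min × 69 kg = 483 mcg/min
483 mcg/min × 60 min/hr = 28980 mcg/hr
Concentration = 83 mg ÷ 322 mL = 0.257764 mg/mL = 257.764 mcg/mL
Rate = 28980 mcg/hr ÷ 257.764 mcg/mL = 112.4284 mL/hr
Volume infused so far = 112.4284 mL/hr × 0.9 hr = 101.1856 mL
Volume remaining = 322 − 101.1856 = 220.8144 mL
New rate:
Dose = 3 mcg/kg/min × 69 kg = 207 mcg/min
207 mcg/min × 60 min/hr = 12420 mcg/hr
Rate = 12420 mcg/hr ÷ 257.764 mcg/mL = 48.18361 mL/hr
Time remaining = 220.8144 mL ÷ 48.18361 mL/hr = 4.58277 hr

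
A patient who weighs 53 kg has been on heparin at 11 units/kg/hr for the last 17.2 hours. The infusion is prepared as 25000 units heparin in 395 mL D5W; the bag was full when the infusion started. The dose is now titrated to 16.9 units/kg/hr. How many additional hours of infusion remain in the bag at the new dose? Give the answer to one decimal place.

Initial rate:
Dose = 11 units/kg/hr × 53 kg = 583 units/hr
Concentration = 25000 units ÷ 395 mL = 63.29114 units/mL
Rate = 583 units/hr ÷ 63.29114 units/mL = 9.2114 mL/hr
Volume infused so far = 9.2114 mL/hr × 17.2 hr = 158.4361 mL
Volume remaining = 395 − 158.4361 = 236.5639 mL
New rate:
Dose = 16.9 units/kg/hr × 53 kg = 895.7 units/hr
Rate = 895.7 units/hr ÷ 63.29114 units/mL = 14.15206 mL/hr
Time remaining = 236.5639 mL ÷ 14.15206 mL/hr = 16.71586 hr

16.7 hours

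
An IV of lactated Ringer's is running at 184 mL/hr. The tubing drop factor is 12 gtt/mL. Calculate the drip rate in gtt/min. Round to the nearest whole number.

184 mL/hr ÷ 60 min/hr = 3.066667 mL/min
3.066667 mL/min × 12 gtt/mL = 36.8 gtt/min

37 gtt/min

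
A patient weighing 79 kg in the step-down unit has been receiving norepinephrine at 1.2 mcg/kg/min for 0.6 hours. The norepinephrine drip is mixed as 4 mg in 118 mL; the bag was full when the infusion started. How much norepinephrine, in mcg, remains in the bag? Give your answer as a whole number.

Dose = 1.2 mcg/kg/min × 79 kg = 94.8 mcg/min
94.8 mcg/min × 60 min/hr = 5688 mcg/hr
Concentration = 4 mg ÷ 118 mL = 0.03389831 mg/mL = 33.89831 mcg/mL
Rate = 5688 mcg/hr ÷ 33.89831 mcg/mL = 167.796 mL/hr
Volume infused = 167.796 mL/hr × 0.6 hr = 100.6776 mL
Volume remaining = 118 − 100.6776 = 17.3224 mL
Drug remaining = 17.3224 mL × 33.89831 mcg/mL = 587.2 mcg

587 mcg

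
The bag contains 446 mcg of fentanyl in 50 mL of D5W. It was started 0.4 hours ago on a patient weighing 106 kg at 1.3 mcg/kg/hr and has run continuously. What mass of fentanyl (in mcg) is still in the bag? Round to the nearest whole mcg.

Dose = 1.3 mcg/kg/hr × 106 kg = 137.8 mcg/hr
Concentration = 446 mcg ÷ 50 mL = 8.92 mcg/mL
Rate = 137.8 mcg/hr ÷ 8.92 mcg/mL = 15.44843 mL/hr
Volume infused = 15.44843 mL/hr × 0.4 hr = 6.179372 mL
Volume remaining = 50 − 6.179372 = 43.82063 mL
Drug remaining = 43.82063 mL × 8.92 mcg/mL = 390.88 mcg

391 mcg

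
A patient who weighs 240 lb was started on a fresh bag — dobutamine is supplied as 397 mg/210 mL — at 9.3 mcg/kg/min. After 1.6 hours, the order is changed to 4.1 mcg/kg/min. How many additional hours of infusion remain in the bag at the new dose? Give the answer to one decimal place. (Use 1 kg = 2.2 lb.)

Initial rate:
Weight = 240 lb ÷ 2.2 lb/kg = 109.0909 kg
Dose = 9.3 mcg/kg/min × 109.0909 kg = 1014.545 mcg/min
1014.545 mcg/min × 60 min/hr = 60872.73 mcg/hr
Concentration = 397 mg ÷ 210 mL = 1.890476 mg/mL = 1890.476 mcg/mL
Rate = 60872.73 mcg/hr ÷ 1890.476 mcg/mL = 32.19968 mL/hr
Volume infused so far = 32.19968 mL/hr × 1.6 hr = 51.51949 mL
Volume remaining = 210 − 51.51949 = 158.4805 mL
New rate:
Dose = 4.1 mcg/kg/min × 109.0909 kg = 447.2727 mcg/min
447.2727 mcg/min × 60 min/hr = 26836.36 mcg/hr
Rate = 26836.36 mcg/hr ÷ 1890.476 mcg/mL = 14.19556 mL/hr
Time remaining = 158.4805 mL ÷ 14.19556 mL/hr = 11.16409 hr

11.2 hours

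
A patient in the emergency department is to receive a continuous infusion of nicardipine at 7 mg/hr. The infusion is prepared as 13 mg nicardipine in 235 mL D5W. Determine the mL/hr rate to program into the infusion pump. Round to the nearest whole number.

127 mL/hr

Concentration = 13 mg ÷ 235 mL = 0.05531915 mg/mL
Rate = 7 mg/hr ÷ 0.05531915 mg/mL = 126.5385 mL/hr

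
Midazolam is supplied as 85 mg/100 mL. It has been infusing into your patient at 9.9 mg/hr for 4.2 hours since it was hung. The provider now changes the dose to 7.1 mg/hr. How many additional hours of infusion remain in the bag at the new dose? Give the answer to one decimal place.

6.1 hours

Initial rate:
Concentration = 85 mg ÷ 100 mL = 0.85 mg/mL
Rate = 9.9 mg/hr ÷ 0.85 mg/mL = 11.64706 mL/hr
Volume infused so far = 11.64706 mL/hr × 4.2 hr = 48.91765 mL
Volume remaining = 100 − 48.91765 = 51.08235 mL
New rate:
Rate = 7.1 mg/hr ÷ 0.85 mg/mL = 8.352941 mL/hr
Time remaining = 51.08235 mL ÷ 8.352941 mL/hr = 6.115493 hr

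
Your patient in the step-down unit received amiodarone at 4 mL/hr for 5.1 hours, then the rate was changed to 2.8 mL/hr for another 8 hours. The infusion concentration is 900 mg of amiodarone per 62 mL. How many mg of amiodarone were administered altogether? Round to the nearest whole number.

621 mg

Concentration = 900 mg ÷ 62 mL = 14.51613 mg/mL
Stage 1: 4 mL/hr × 5.1 hr = 20.4 mL → 20.4 mL × 14.51613 mg/mL = 296.129 mg
Stage 2: 2.8 mL/hr × 8 hr = 22.4 mL → 22.4 mL × 14.51613 mg/mL = 325.1613 mg
Total = 296.129 + 325.1613 = 621.2903 mg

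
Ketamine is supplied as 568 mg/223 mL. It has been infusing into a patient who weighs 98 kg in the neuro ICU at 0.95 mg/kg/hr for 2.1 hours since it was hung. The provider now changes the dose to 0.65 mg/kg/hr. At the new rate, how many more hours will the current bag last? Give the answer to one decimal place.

Initial rate:
Dose = 0.95 mg/kg/hr × 98 kg = 93.1 mg/hr
Concentration = 568 mg ÷ 223 mL = 2.547085 mg/mL
Rate = 93.1 mg/hr ÷ 2.547085 mg/mL = 36.55158 mL/hr
Volume infused so far = 36.55158 mL/hr × 2.1 hr = 76.75833 mL
Volume remaining = 223 − 76.75833 = 146.2417 mL
New rate:
Dose = 0.65 mg/kg/hr × 98 kg = 63.7 mg/hr
Rate = 63.7 mg/hr ÷ 2.547085 mg/mL = 25.00898 mL/hr
Time remaining = 146.2417 mL ÷ 25.00898 mL/hr = 5.847567 hr

5.8 hours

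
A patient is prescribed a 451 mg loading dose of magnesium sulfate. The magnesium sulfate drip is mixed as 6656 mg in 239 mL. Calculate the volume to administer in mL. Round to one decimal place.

Concentration = 6656 mg ÷ 239 mL = 27.84937 mg/mL
Volume = 451 mg ÷ 27.84937 mg/mL = 16.19426 mL

16.2 mL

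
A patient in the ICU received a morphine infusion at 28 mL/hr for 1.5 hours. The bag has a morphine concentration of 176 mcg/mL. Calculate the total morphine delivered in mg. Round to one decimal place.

Concentration = 176 mcg/mL = 0.176 mg/mL
Drug rate = 28 mL/hr × 0.176 mg/mL = 4.928 mg/hr
Total = 4.928 mg/hr × 1.5 hr = 7.392 mg

7.4 mg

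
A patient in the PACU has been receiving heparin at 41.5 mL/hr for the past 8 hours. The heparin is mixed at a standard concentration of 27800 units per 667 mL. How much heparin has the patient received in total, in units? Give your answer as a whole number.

Concentration = 27800 units ÷ 667 mL = 41.67916 units/mL
Drug rate = 41.5 mL/hr × 41.67916 units/mL = 1729.685 units/hr
Total = 1729.685 units/hr × 8 hr = 13837.48 units

13837 units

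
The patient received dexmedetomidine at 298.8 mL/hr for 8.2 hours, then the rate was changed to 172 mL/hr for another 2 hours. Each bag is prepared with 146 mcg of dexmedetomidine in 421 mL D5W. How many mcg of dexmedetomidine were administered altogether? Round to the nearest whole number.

Concentration = 146 mcg ÷ 421 mL = 0.3467933 mcg/mL
Stage 1: 298.8 mL/hr × 8.2 hr = 2450.16 mL → 2450.16 mL × 0.3467933 mcg/mL = 849.6992 mcg
Stage 2: 172 mL/hr × 2 hr = 344 mL → 344 mL × 0.3467933 mcg/mL = 119.2969 mcg
Total = 849.6992 + 119.2969 = 968.9961 mcg

969 mcg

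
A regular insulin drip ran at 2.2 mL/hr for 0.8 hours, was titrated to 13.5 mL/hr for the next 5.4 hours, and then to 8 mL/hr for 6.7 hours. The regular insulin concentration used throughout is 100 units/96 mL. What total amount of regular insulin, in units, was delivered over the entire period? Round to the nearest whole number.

134 units

Concentration = 100 units ÷ 96 mL = 1.041667 units/mL
Stage 1: 2.2 mL/hr × 0.8 hr = 1.76 mL → 1.76 mL × 1.041667 units/mL = 1.833333 units
Stage 2: 13.5 mL/hr × 5.4 hr = 72.9 mL → 72.9 mL × 1.041667 units/mL = 75.9375 units
Stage 3: 8 mL/hr × 6.7 hr = 53.6 mL → 53.6 mL × 1.041667 units/mL = 55.83333 units
Total = 1.833333 + 75.9375 + 55.83333 = 133.6042 units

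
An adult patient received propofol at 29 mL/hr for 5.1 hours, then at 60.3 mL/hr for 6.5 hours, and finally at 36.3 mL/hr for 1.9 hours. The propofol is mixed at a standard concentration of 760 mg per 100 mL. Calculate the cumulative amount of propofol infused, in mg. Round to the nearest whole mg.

4627 mg

Concentration = 760 mg ÷ 100 mL = 7.6 mg/mL
Stage 1: 29 mL/hr × 5.1 hr = 147.9 mL → 147.9 mL × 7.6 mg/mL = 1124.04 mg
Stage 2: 60.3 mL/hr × 6.5 hr = 391.95 mL → 391.95 mL × 7.6 mg/mL = 2978.82 mg
Stage 3: 36.3 mL/hr × 1.9 hr = 68.97 mL → 68.97 mL × 7.6 mg/mL = 524.172 mg
Total = 1124.04 + 2978.82 + 524.172 = 4627.032 mg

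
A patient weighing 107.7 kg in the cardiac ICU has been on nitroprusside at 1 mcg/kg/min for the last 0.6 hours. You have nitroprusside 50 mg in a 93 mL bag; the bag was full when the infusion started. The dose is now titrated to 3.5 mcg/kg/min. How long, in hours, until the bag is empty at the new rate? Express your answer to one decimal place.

2.0 hours

Initial rate:
Dose = 1 mcg/kg/min × 107.7 kg = 107.7 mcg/min
107.7 mcg/min × 60 min/hr = 6462 mcg/hr
Concentration = 50 mg ÷ 93 mL = 0.5376344 mg/mL = 537.6344 mcg/mL
Rate = 6462 mcg/hr ÷ 537.6344 mcg/mL = 12.01932 mL/hr
Volume infused so far = 12.01932 mL/hr × 0.6 hr = 7.211592 mL
Volume remaining = 93 − 7.211592 = 85.78841 mL
New rate:
Dose = 3.5 mcg/kg/min × 107.7 kg = 376.95 mcg/min
376.95 mcg/min × 60 min/hr = 22617 mcg/hr
Rate = 22617 mcg/hr ÷ 537.6344 mcg/mL = 42.06762 mL/hr
Time remaining = 85.78841 mL ÷ 42.06762 mL/hr = 2.039298 hr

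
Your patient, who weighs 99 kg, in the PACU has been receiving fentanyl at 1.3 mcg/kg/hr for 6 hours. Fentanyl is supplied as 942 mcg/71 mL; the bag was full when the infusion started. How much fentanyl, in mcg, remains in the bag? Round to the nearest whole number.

Dose = 1.3 mcg/kg/hr × 99 kg = 128.7 mcg/hr
Concentration = 942 mcg ÷ 71 mL = 13.26761 mcg/mL
Rate = 128.7 mcg/hr ÷ 13.26761 mcg/mL = 9.700318 mL/hr
Volume infused = 9.700318 mL/hr × 6 hr = 58.20191 mL
Volume remaining = 71 − 58.20191 = 12.79809 mL
Drug remaining = 12.79809 mL × 13.26761 mcg/mL = 169.8 mcg

170 mcg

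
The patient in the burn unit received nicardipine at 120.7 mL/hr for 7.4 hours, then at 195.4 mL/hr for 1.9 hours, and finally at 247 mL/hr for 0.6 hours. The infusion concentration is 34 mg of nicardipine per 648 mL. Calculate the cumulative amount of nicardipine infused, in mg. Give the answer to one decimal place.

74.1 mg

Concentration = 34 mg ÷ 648 mL = 0.05246914 mg/mL
Stage 1: 120.7 mL/hr × 7.4 hr = 893.18 mL → 893.18 mL × 0.05246914 mg/mL = 46.86438 mg
Stage 2: 195.4 mL/hr × 1.9 hr = 371.26 mL → 371.26 mL × 0.05246914 mg/mL = 19.47969 mg
Stage 3: 247 mL/hr × 0.6 hr = 148.2 mL → 148.2 mL × 0.05246914 mg/mL = 7.775926 mg
Total = 46.86438 + 19.47969 + 7.775926 = 74.12 mg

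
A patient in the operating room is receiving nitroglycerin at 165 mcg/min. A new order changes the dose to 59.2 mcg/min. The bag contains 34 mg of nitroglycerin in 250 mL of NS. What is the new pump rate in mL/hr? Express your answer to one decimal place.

59.2 mcg/min × 60 min/hr = 3552 mcg/hr
Concentration = 34 mg ÷ 250 mL = 0.136 mg/mL = 136 mcg/mL
Rate = 3552 mcg/hr ÷ 136 mcg/mL = 26.11765 mL/hr

26.1 mL/hr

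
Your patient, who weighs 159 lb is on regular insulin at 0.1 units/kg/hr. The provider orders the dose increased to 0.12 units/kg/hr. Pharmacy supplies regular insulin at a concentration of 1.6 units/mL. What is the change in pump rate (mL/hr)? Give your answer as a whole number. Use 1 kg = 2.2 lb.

At the current dose:
Weight = 159 lb ÷ 2.2 lb/kg = 72.27273 kg
Dose = 0.1 units/kg/hr × 72.27273 kg = 7.227273 units/hr
Rate = 7.227273 units/hr ÷ 1.6 units/mL = 4.517045 mL/hr
At the new dose:
Dose = 0.12 units/kg/hr × 72.27273 kg = 8.672727 units/hr
Rate = 8.672727 units/hr ÷ 1.6 units/mL = 5.420455 mL/hr
Change = 5.420455 − 4.517045 = 0.9034091 mL/hr → 0.9034091 mL/hr increase

1 mL/hr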